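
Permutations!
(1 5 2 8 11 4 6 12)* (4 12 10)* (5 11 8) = (1 11 12)(2 5)(4 6 10) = [0, 11, 5, 3, 6, 2, 10, 7, 8, 9, 4, 12, 1]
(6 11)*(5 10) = [0, 1, 2, 3, 4, 10, 11, 7, 8, 9, 5, 6] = (5 10)(6 11)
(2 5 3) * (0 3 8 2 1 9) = (0 3 1 9)(2 5 8) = [3, 9, 5, 1, 4, 8, 6, 7, 2, 0]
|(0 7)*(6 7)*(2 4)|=6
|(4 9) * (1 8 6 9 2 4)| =|(1 8 6 9)(2 4)| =4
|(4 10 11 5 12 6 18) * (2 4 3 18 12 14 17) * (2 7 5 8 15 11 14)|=|(2 4 10 14 17 7 5)(3 18)(6 12)(8 15 11)|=42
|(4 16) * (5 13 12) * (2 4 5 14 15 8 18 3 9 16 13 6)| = |(2 4 13 12 14 15 8 18 3 9 16 5 6)| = 13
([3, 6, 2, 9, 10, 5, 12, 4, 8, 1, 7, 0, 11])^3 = [1, 11, 2, 6, 4, 5, 0, 7, 8, 12, 10, 9, 3]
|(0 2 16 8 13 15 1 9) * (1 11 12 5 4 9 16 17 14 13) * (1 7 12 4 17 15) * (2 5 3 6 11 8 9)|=|(0 5 17 14 13 1 16 9)(2 15 8 7 12 3 6 11 4)|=72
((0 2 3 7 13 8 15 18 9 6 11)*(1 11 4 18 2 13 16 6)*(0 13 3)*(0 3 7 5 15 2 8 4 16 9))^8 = ((0 7 9 1 11 13 4 18)(2 3 5 15 8)(6 16))^8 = (18)(2 15 3 8 5)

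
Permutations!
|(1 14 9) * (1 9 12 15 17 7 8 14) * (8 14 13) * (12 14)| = 4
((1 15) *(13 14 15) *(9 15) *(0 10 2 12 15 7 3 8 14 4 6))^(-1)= (0 6 4 13 1 15 12 2 10)(3 7 9 14 8)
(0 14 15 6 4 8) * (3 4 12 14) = (0 3 4 8)(6 12 14 15) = [3, 1, 2, 4, 8, 5, 12, 7, 0, 9, 10, 11, 14, 13, 15, 6]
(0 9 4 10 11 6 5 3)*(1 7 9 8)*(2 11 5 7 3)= (0 8 1 3)(2 11 6 7 9 4 10 5)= [8, 3, 11, 0, 10, 2, 7, 9, 1, 4, 5, 6]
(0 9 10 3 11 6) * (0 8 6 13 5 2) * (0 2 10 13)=(0 9 13 5 10 3 11)(6 8)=[9, 1, 2, 11, 4, 10, 8, 7, 6, 13, 3, 0, 12, 5]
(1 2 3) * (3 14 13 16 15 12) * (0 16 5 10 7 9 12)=(0 16 15)(1 2 14 13 5 10 7 9 12 3)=[16, 2, 14, 1, 4, 10, 6, 9, 8, 12, 7, 11, 3, 5, 13, 0, 15]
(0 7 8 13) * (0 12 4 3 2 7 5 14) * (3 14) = (0 5 3 2 7 8 13 12 4 14) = [5, 1, 7, 2, 14, 3, 6, 8, 13, 9, 10, 11, 4, 12, 0]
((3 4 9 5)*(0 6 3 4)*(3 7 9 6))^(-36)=(4 5 9 7 6)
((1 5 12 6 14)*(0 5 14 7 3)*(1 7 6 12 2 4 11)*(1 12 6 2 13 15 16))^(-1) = ((0 5 13 15 16 1 14 7 3)(2 4 11 12 6))^(-1) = (0 3 7 14 1 16 15 13 5)(2 6 12 11 4)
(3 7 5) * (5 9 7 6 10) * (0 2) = (0 2)(3 6 10 5)(7 9) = [2, 1, 0, 6, 4, 3, 10, 9, 8, 7, 5]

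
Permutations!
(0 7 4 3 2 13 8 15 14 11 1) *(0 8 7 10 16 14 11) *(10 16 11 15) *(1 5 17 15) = [16, 8, 13, 2, 3, 17, 6, 4, 10, 9, 11, 5, 12, 7, 0, 1, 14, 15] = (0 16 14)(1 8 10 11 5 17 15)(2 13 7 4 3)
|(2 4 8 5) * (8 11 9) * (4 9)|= |(2 9 8 5)(4 11)|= 4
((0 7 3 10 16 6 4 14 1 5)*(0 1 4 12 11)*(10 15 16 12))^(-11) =(0 12 6 15 7 11 10 16 3)(1 5)(4 14)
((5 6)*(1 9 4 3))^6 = ((1 9 4 3)(5 6))^6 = (1 4)(3 9)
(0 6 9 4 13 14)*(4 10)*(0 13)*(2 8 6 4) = [4, 1, 8, 3, 0, 5, 9, 7, 6, 10, 2, 11, 12, 14, 13] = (0 4)(2 8 6 9 10)(13 14)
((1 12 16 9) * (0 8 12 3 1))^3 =((0 8 12 16 9)(1 3))^3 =(0 16 8 9 12)(1 3)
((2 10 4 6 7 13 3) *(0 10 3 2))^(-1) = (0 3 2 13 7 6 4 10)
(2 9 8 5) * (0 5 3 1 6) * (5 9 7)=(0 9 8 3 1 6)(2 7 5)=[9, 6, 7, 1, 4, 2, 0, 5, 3, 8]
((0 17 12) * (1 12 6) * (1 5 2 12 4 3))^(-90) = ((0 17 6 5 2 12)(1 4 3))^(-90) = (17)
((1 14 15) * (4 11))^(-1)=((1 14 15)(4 11))^(-1)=(1 15 14)(4 11)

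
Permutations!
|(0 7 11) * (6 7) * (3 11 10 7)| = 4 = |(0 6 3 11)(7 10)|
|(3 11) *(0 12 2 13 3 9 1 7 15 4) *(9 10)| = |(0 12 2 13 3 11 10 9 1 7 15 4)| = 12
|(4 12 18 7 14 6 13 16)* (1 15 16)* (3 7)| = 11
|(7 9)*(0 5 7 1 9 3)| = |(0 5 7 3)(1 9)| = 4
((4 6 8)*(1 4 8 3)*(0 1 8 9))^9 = ((0 1 4 6 3 8 9))^9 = (0 4 3 9 1 6 8)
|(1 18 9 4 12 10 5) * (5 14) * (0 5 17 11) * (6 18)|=|(0 5 1 6 18 9 4 12 10 14 17 11)|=12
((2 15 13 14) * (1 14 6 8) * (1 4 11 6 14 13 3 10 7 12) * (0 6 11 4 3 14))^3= ((0 6 8 3 10 7 12 1 13)(2 15 14))^3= (15)(0 3 12)(1 6 10)(7 13 8)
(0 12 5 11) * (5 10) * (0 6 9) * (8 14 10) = (0 12 8 14 10 5 11 6 9) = [12, 1, 2, 3, 4, 11, 9, 7, 14, 0, 5, 6, 8, 13, 10]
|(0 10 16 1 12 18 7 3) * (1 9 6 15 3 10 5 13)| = 13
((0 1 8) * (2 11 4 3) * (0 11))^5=((0 1 8 11 4 3 2))^5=(0 3 11 1 2 4 8)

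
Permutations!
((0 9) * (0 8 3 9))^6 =((3 9 8))^6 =(9)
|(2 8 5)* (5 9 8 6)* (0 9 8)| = 6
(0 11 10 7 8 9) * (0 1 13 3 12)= [11, 13, 2, 12, 4, 5, 6, 8, 9, 1, 7, 10, 0, 3]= (0 11 10 7 8 9 1 13 3 12)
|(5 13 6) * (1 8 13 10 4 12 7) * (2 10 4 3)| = |(1 8 13 6 5 4 12 7)(2 10 3)| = 24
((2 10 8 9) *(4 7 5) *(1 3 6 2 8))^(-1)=(1 10 2 6 3)(4 5 7)(8 9)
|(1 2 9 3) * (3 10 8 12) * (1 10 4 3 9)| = |(1 2)(3 10 8 12 9 4)| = 6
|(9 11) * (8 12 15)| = |(8 12 15)(9 11)| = 6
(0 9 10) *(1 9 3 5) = (0 3 5 1 9 10) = [3, 9, 2, 5, 4, 1, 6, 7, 8, 10, 0]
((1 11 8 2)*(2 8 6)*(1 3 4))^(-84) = (11)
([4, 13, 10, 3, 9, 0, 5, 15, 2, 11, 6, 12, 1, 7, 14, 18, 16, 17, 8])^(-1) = (0 5 6 10 2 8 18 15 7 13 1 12 11 9 4)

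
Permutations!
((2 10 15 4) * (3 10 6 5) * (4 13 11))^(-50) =(2 10 4 3 11 5 13 6 15)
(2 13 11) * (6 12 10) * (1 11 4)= (1 11 2 13 4)(6 12 10)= [0, 11, 13, 3, 1, 5, 12, 7, 8, 9, 6, 2, 10, 4]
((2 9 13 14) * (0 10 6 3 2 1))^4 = (0 2 1 3 14 6 13 10 9)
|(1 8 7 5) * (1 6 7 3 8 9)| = |(1 9)(3 8)(5 6 7)| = 6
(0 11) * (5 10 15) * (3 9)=[11, 1, 2, 9, 4, 10, 6, 7, 8, 3, 15, 0, 12, 13, 14, 5]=(0 11)(3 9)(5 10 15)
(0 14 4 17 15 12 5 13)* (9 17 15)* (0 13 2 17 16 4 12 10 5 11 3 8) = [14, 1, 17, 8, 15, 2, 6, 7, 0, 16, 5, 3, 11, 13, 12, 10, 4, 9] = (0 14 12 11 3 8)(2 17 9 16 4 15 10 5)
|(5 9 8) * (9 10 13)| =5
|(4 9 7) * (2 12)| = 6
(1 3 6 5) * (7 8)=(1 3 6 5)(7 8)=[0, 3, 2, 6, 4, 1, 5, 8, 7]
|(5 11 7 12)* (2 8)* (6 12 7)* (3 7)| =4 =|(2 8)(3 7)(5 11 6 12)|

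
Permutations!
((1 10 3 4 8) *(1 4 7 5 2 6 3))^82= ((1 10)(2 6 3 7 5)(4 8))^82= (10)(2 3 5 6 7)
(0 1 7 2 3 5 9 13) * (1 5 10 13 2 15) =(0 5 9 2 3 10 13)(1 7 15) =[5, 7, 3, 10, 4, 9, 6, 15, 8, 2, 13, 11, 12, 0, 14, 1]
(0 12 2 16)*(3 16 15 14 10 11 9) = (0 12 2 15 14 10 11 9 3 16) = [12, 1, 15, 16, 4, 5, 6, 7, 8, 3, 11, 9, 2, 13, 10, 14, 0]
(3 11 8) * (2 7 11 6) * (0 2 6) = (0 2 7 11 8 3) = [2, 1, 7, 0, 4, 5, 6, 11, 3, 9, 10, 8]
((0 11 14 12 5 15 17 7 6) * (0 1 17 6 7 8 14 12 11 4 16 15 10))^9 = (0 11 1 4 12 17 16 5 8 15 10 14 6)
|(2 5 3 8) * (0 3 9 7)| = |(0 3 8 2 5 9 7)| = 7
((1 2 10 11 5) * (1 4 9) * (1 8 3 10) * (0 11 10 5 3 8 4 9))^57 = (0 5)(1 2)(3 4)(9 11)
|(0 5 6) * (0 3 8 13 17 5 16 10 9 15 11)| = 6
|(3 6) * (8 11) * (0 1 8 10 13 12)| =14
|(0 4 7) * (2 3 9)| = 3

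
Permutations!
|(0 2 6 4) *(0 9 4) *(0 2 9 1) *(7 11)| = |(0 9 4 1)(2 6)(7 11)| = 4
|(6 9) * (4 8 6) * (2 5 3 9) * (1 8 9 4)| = 8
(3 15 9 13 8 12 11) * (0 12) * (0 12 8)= [8, 1, 2, 15, 4, 5, 6, 7, 12, 13, 10, 3, 11, 0, 14, 9]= (0 8 12 11 3 15 9 13)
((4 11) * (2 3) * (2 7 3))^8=(11)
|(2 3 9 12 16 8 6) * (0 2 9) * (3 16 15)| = 9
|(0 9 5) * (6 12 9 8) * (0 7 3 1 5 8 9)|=|(0 9 8 6 12)(1 5 7 3)|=20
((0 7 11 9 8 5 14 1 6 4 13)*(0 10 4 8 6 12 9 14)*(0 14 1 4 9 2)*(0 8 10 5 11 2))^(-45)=(0 11 7 1 2 12 8)(4 14 5 13)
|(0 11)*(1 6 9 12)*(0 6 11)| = 5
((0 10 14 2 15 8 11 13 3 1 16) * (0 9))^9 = ((0 10 14 2 15 8 11 13 3 1 16 9))^9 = (0 1 11 2)(3 8 14 9)(10 16 13 15)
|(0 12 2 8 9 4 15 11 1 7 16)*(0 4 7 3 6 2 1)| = 13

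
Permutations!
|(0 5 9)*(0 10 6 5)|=|(5 9 10 6)|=4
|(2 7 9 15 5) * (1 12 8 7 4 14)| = 10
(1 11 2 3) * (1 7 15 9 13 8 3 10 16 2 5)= (1 11 5)(2 10 16)(3 7 15 9 13 8)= [0, 11, 10, 7, 4, 1, 6, 15, 3, 13, 16, 5, 12, 8, 14, 9, 2]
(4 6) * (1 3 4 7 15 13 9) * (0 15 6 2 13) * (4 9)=(0 15)(1 3 9)(2 13 4)(6 7)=[15, 3, 13, 9, 2, 5, 7, 6, 8, 1, 10, 11, 12, 4, 14, 0]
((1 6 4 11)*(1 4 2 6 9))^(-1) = (1 9)(2 6)(4 11)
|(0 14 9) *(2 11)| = |(0 14 9)(2 11)| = 6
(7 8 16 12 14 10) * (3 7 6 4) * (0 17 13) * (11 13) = (0 17 11 13)(3 7 8 16 12 14 10 6 4) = [17, 1, 2, 7, 3, 5, 4, 8, 16, 9, 6, 13, 14, 0, 10, 15, 12, 11]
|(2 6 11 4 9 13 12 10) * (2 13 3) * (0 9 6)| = 12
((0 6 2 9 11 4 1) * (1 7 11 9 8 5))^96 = ((0 6 2 8 5 1)(4 7 11))^96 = (11)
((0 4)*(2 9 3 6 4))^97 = ((0 2 9 3 6 4))^97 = (0 2 9 3 6 4)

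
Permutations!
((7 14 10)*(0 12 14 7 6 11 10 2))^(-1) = (0 2 14 12)(6 10 11)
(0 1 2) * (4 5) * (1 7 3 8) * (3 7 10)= (0 10 3 8 1 2)(4 5)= [10, 2, 0, 8, 5, 4, 6, 7, 1, 9, 3]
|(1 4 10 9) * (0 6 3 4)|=7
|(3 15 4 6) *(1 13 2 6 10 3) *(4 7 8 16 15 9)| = 4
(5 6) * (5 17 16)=[0, 1, 2, 3, 4, 6, 17, 7, 8, 9, 10, 11, 12, 13, 14, 15, 5, 16]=(5 6 17 16)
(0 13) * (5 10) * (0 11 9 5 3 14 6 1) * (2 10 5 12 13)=(0 2 10 3 14 6 1)(9 12 13 11)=[2, 0, 10, 14, 4, 5, 1, 7, 8, 12, 3, 9, 13, 11, 6]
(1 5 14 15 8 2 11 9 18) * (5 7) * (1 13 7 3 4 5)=(1 3 4 5 14 15 8 2 11 9 18 13 7)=[0, 3, 11, 4, 5, 14, 6, 1, 2, 18, 10, 9, 12, 7, 15, 8, 16, 17, 13]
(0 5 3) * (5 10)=(0 10 5 3)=[10, 1, 2, 0, 4, 3, 6, 7, 8, 9, 5]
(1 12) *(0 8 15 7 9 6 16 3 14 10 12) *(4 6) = (0 8 15 7 9 4 6 16 3 14 10 12 1) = [8, 0, 2, 14, 6, 5, 16, 9, 15, 4, 12, 11, 1, 13, 10, 7, 3]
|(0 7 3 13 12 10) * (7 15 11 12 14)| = |(0 15 11 12 10)(3 13 14 7)| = 20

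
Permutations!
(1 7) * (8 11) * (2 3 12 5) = (1 7)(2 3 12 5)(8 11) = [0, 7, 3, 12, 4, 2, 6, 1, 11, 9, 10, 8, 5]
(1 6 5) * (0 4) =[4, 6, 2, 3, 0, 1, 5] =(0 4)(1 6 5)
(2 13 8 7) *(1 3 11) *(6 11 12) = (1 3 12 6 11)(2 13 8 7) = [0, 3, 13, 12, 4, 5, 11, 2, 7, 9, 10, 1, 6, 8]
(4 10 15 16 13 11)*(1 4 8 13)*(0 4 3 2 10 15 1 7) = [4, 3, 10, 2, 15, 5, 6, 0, 13, 9, 1, 8, 12, 11, 14, 16, 7] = (0 4 15 16 7)(1 3 2 10)(8 13 11)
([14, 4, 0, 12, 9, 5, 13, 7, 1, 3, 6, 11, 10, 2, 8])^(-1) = [2, 8, 13, 9, 1, 5, 10, 7, 14, 4, 12, 11, 3, 6, 0]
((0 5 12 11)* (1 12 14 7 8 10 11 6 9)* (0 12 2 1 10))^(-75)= ((0 5 14 7 8)(1 2)(6 9 10 11 12))^(-75)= (14)(1 2)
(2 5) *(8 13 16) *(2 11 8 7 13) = [0, 1, 5, 3, 4, 11, 6, 13, 2, 9, 10, 8, 12, 16, 14, 15, 7] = (2 5 11 8)(7 13 16)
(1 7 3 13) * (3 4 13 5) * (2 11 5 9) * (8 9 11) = (1 7 4 13)(2 8 9)(3 11 5) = [0, 7, 8, 11, 13, 3, 6, 4, 9, 2, 10, 5, 12, 1]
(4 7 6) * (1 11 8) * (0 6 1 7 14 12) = (0 6 4 14 12)(1 11 8 7) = [6, 11, 2, 3, 14, 5, 4, 1, 7, 9, 10, 8, 0, 13, 12]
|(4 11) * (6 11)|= 3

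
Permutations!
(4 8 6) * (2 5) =[0, 1, 5, 3, 8, 2, 4, 7, 6] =(2 5)(4 8 6)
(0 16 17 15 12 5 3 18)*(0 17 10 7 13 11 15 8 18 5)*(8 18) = (0 16 10 7 13 11 15 12)(3 5)(17 18) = [16, 1, 2, 5, 4, 3, 6, 13, 8, 9, 7, 15, 0, 11, 14, 12, 10, 18, 17]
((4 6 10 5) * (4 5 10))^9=(10)(4 6)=((10)(4 6))^9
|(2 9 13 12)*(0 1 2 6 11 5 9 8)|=12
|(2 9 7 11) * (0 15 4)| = 12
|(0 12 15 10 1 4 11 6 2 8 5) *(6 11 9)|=|(0 12 15 10 1 4 9 6 2 8 5)|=11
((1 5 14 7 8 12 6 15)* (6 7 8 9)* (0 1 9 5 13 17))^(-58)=((0 1 13 17)(5 14 8 12 7)(6 15 9))^(-58)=(0 13)(1 17)(5 8 7 14 12)(6 9 15)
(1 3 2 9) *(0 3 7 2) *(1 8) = (0 3)(1 7 2 9 8) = [3, 7, 9, 0, 4, 5, 6, 2, 1, 8]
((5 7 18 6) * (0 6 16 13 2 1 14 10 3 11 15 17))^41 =(0 3 2 7 17 10 13 5 15 14 16 6 11 1 18) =((0 6 5 7 18 16 13 2 1 14 10 3 11 15 17))^41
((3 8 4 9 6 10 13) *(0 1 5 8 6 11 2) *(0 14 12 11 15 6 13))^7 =(0 6 9 8 1 10 15 4 5)(2 11 12 14)(3 13)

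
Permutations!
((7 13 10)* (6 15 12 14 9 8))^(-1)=((6 15 12 14 9 8)(7 13 10))^(-1)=(6 8 9 14 12 15)(7 10 13)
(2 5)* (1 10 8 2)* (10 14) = (1 14 10 8 2 5) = [0, 14, 5, 3, 4, 1, 6, 7, 2, 9, 8, 11, 12, 13, 10]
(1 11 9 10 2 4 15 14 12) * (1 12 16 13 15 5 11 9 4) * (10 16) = [0, 9, 1, 3, 5, 11, 6, 7, 8, 16, 2, 4, 12, 15, 10, 14, 13] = (1 9 16 13 15 14 10 2)(4 5 11)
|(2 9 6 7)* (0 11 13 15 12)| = 20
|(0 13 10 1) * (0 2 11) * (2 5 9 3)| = 9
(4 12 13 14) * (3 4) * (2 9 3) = (2 9 3 4 12 13 14) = [0, 1, 9, 4, 12, 5, 6, 7, 8, 3, 10, 11, 13, 14, 2]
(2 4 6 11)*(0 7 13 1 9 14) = (0 7 13 1 9 14)(2 4 6 11) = [7, 9, 4, 3, 6, 5, 11, 13, 8, 14, 10, 2, 12, 1, 0]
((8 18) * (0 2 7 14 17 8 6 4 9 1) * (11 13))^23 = ((0 2 7 14 17 8 18 6 4 9 1)(11 13))^23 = (0 2 7 14 17 8 18 6 4 9 1)(11 13)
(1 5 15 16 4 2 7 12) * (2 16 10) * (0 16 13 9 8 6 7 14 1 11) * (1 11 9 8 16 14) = (0 14 11)(1 5 15 10 2)(4 13 8 6 7 12 9 16) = [14, 5, 1, 3, 13, 15, 7, 12, 6, 16, 2, 0, 9, 8, 11, 10, 4]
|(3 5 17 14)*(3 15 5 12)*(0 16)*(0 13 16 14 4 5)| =6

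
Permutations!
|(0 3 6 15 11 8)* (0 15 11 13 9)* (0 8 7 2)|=12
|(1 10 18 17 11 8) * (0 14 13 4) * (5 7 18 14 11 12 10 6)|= |(0 11 8 1 6 5 7 18 17 12 10 14 13 4)|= 14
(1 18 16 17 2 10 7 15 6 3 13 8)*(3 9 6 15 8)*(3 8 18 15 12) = (1 15 12 3 13 8)(2 10 7 18 16 17)(6 9) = [0, 15, 10, 13, 4, 5, 9, 18, 1, 6, 7, 11, 3, 8, 14, 12, 17, 2, 16]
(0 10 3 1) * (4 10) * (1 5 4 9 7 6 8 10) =[9, 0, 2, 5, 1, 4, 8, 6, 10, 7, 3] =(0 9 7 6 8 10 3 5 4 1)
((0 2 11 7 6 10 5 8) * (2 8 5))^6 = (2 11 7 6 10) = ((0 8)(2 11 7 6 10))^6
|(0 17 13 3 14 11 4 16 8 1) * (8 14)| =12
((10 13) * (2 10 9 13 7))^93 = (9 13)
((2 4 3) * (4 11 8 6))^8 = (2 8 4)(3 11 6)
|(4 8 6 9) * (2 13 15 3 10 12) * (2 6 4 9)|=14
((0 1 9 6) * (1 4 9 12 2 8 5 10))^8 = ((0 4 9 6)(1 12 2 8 5 10))^8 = (1 2 5)(8 10 12)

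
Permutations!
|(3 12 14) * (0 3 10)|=5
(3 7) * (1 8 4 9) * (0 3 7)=(0 3)(1 8 4 9)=[3, 8, 2, 0, 9, 5, 6, 7, 4, 1]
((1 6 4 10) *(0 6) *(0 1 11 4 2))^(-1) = ((0 6 2)(4 10 11))^(-1) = (0 2 6)(4 11 10)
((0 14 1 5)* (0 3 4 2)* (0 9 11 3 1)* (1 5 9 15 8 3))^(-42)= ((0 14)(1 9 11)(2 15 8 3 4))^(-42)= (2 3 15 4 8)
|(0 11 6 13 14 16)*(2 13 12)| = |(0 11 6 12 2 13 14 16)| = 8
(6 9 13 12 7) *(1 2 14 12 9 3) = (1 2 14 12 7 6 3)(9 13) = [0, 2, 14, 1, 4, 5, 3, 6, 8, 13, 10, 11, 7, 9, 12]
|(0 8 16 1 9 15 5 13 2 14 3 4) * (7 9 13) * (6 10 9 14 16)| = |(0 8 6 10 9 15 5 7 14 3 4)(1 13 2 16)| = 44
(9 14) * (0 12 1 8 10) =[12, 8, 2, 3, 4, 5, 6, 7, 10, 14, 0, 11, 1, 13, 9] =(0 12 1 8 10)(9 14)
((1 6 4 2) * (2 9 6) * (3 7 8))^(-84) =(9)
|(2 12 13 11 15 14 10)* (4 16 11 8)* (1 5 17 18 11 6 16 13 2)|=24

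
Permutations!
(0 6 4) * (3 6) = [3, 1, 2, 6, 0, 5, 4] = (0 3 6 4)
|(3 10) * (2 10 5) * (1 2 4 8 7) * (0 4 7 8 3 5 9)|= |(0 4 3 9)(1 2 10 5 7)|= 20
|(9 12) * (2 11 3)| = 6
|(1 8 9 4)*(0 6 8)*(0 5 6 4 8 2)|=6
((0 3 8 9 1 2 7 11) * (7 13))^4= ((0 3 8 9 1 2 13 7 11))^4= (0 1 11 9 7 8 13 3 2)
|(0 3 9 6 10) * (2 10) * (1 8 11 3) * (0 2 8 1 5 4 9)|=|(0 5 4 9 6 8 11 3)(2 10)|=8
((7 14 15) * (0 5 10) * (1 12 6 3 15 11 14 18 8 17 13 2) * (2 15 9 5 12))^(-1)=(0 10 5 9 3 6 12)(1 2)(7 15 13 17 8 18)(11 14)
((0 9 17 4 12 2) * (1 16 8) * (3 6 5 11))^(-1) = (0 2 12 4 17 9)(1 8 16)(3 11 5 6)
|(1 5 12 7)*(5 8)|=5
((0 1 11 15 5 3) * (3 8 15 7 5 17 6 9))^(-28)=(0 8 3 5 9 7 6 11 17 1 15)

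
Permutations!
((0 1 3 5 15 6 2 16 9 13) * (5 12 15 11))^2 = (0 3 15 2 9)(1 12 6 16 13)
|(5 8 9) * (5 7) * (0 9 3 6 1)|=8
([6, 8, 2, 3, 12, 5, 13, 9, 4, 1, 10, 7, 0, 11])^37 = (0 8 7 6 4 9 13 12 1 11)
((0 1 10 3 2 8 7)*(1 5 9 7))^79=((0 5 9 7)(1 10 3 2 8))^79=(0 7 9 5)(1 8 2 3 10)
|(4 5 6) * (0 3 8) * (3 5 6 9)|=10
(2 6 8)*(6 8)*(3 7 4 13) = (2 8)(3 7 4 13) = [0, 1, 8, 7, 13, 5, 6, 4, 2, 9, 10, 11, 12, 3]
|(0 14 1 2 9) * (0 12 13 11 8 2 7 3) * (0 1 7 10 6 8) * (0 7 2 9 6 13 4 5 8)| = |(0 14 2 6)(1 10 13 11 7 3)(4 5 8 9 12)| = 60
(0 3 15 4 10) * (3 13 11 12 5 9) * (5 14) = (0 13 11 12 14 5 9 3 15 4 10) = [13, 1, 2, 15, 10, 9, 6, 7, 8, 3, 0, 12, 14, 11, 5, 4]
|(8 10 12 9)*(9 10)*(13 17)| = |(8 9)(10 12)(13 17)| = 2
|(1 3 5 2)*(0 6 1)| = 6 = |(0 6 1 3 5 2)|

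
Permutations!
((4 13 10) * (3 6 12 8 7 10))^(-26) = (3 4 7 12)(6 13 10 8)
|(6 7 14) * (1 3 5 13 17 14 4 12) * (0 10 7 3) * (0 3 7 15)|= |(0 10 15)(1 3 5 13 17 14 6 7 4 12)|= 30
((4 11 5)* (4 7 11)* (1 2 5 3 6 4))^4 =((1 2 5 7 11 3 6 4))^4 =(1 11)(2 3)(4 7)(5 6)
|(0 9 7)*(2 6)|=6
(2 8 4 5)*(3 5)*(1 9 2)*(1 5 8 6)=[0, 9, 6, 8, 3, 5, 1, 7, 4, 2]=(1 9 2 6)(3 8 4)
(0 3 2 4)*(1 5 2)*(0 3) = [0, 5, 4, 1, 3, 2] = (1 5 2 4 3)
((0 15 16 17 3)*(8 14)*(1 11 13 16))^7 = (0 3 17 16 13 11 1 15)(8 14)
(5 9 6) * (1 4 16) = (1 4 16)(5 9 6) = [0, 4, 2, 3, 16, 9, 5, 7, 8, 6, 10, 11, 12, 13, 14, 15, 1]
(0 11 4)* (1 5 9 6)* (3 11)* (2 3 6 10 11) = (0 6 1 5 9 10 11 4)(2 3) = [6, 5, 3, 2, 0, 9, 1, 7, 8, 10, 11, 4]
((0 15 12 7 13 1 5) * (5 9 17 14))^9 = ((0 15 12 7 13 1 9 17 14 5))^9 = (0 5 14 17 9 1 13 7 12 15)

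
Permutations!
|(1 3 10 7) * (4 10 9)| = 6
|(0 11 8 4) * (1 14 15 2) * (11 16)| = 20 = |(0 16 11 8 4)(1 14 15 2)|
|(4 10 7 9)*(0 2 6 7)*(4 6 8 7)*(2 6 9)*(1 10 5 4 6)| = 6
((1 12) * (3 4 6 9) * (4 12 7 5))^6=((1 7 5 4 6 9 3 12))^6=(1 3 6 5)(4 7 12 9)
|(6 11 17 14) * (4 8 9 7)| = 4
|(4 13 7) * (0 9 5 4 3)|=|(0 9 5 4 13 7 3)|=7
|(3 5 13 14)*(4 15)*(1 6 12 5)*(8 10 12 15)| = 11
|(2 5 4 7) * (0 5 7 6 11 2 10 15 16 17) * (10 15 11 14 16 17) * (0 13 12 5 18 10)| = |(0 18 10 11 2 7 15 17 13 12 5 4 6 14 16)| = 15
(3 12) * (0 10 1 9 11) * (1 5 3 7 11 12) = (0 10 5 3 1 9 12 7 11) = [10, 9, 2, 1, 4, 3, 6, 11, 8, 12, 5, 0, 7]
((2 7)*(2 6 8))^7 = (2 8 6 7)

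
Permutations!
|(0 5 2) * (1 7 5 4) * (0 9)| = |(0 4 1 7 5 2 9)| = 7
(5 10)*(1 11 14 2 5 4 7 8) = (1 11 14 2 5 10 4 7 8) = [0, 11, 5, 3, 7, 10, 6, 8, 1, 9, 4, 14, 12, 13, 2]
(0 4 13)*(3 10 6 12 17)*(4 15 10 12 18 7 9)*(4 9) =(0 15 10 6 18 7 4 13)(3 12 17) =[15, 1, 2, 12, 13, 5, 18, 4, 8, 9, 6, 11, 17, 0, 14, 10, 16, 3, 7]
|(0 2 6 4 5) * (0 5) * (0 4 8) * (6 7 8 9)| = |(0 2 7 8)(6 9)| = 4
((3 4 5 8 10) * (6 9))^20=(10)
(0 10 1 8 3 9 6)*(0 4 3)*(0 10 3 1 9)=(0 3)(1 8 10 9 6 4)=[3, 8, 2, 0, 1, 5, 4, 7, 10, 6, 9]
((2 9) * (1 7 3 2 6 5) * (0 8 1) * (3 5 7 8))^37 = ((0 3 2 9 6 7 5)(1 8))^37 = (0 2 6 5 3 9 7)(1 8)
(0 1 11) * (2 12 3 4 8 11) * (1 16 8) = (0 16 8 11)(1 2 12 3 4) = [16, 2, 12, 4, 1, 5, 6, 7, 11, 9, 10, 0, 3, 13, 14, 15, 8]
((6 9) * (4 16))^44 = ((4 16)(6 9))^44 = (16)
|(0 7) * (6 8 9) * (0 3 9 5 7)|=6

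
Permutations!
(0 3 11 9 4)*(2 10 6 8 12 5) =(0 3 11 9 4)(2 10 6 8 12 5) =[3, 1, 10, 11, 0, 2, 8, 7, 12, 4, 6, 9, 5]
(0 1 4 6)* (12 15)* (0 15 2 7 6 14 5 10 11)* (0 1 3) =[3, 4, 7, 0, 14, 10, 15, 6, 8, 9, 11, 1, 2, 13, 5, 12] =(0 3)(1 4 14 5 10 11)(2 7 6 15 12)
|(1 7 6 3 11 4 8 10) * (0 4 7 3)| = 9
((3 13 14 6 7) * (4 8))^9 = (3 7 6 14 13)(4 8)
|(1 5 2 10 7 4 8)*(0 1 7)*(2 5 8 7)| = |(0 1 8 2 10)(4 7)| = 10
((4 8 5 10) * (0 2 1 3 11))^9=(0 11 3 1 2)(4 8 5 10)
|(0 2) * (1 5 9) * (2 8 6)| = 12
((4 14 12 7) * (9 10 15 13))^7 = ((4 14 12 7)(9 10 15 13))^7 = (4 7 12 14)(9 13 15 10)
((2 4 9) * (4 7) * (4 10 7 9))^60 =((2 9)(7 10))^60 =(10)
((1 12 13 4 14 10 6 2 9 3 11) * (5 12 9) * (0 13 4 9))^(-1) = (0 1 11 3 9 13)(2 6 10 14 4 12 5)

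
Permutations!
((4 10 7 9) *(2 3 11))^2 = (2 11 3)(4 7)(9 10)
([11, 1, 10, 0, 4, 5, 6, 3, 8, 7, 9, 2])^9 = [2, 1, 9, 11, 4, 5, 6, 0, 8, 3, 7, 10]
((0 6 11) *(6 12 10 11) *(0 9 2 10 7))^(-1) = ((0 12 7)(2 10 11 9))^(-1) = (0 7 12)(2 9 11 10)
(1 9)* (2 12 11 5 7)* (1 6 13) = [0, 9, 12, 3, 4, 7, 13, 2, 8, 6, 10, 5, 11, 1] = (1 9 6 13)(2 12 11 5 7)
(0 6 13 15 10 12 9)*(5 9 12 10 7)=(0 6 13 15 7 5 9)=[6, 1, 2, 3, 4, 9, 13, 5, 8, 0, 10, 11, 12, 15, 14, 7]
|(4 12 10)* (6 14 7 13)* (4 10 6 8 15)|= 8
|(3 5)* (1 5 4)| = |(1 5 3 4)| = 4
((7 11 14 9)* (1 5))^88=((1 5)(7 11 14 9))^88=(14)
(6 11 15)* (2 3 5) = [0, 1, 3, 5, 4, 2, 11, 7, 8, 9, 10, 15, 12, 13, 14, 6] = (2 3 5)(6 11 15)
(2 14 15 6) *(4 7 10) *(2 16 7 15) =[0, 1, 14, 3, 15, 5, 16, 10, 8, 9, 4, 11, 12, 13, 2, 6, 7] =(2 14)(4 15 6 16 7 10)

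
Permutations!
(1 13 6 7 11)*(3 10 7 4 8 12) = (1 13 6 4 8 12 3 10 7 11) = [0, 13, 2, 10, 8, 5, 4, 11, 12, 9, 7, 1, 3, 6]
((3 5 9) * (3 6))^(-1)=((3 5 9 6))^(-1)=(3 6 9 5)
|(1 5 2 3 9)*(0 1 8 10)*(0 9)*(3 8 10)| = 6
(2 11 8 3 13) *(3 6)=(2 11 8 6 3 13)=[0, 1, 11, 13, 4, 5, 3, 7, 6, 9, 10, 8, 12, 2]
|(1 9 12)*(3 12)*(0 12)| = |(0 12 1 9 3)| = 5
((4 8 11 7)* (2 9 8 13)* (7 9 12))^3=((2 12 7 4 13)(8 11 9))^3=(2 4 12 13 7)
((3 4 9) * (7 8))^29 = (3 9 4)(7 8)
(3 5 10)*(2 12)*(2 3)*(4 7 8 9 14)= [0, 1, 12, 5, 7, 10, 6, 8, 9, 14, 2, 11, 3, 13, 4]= (2 12 3 5 10)(4 7 8 9 14)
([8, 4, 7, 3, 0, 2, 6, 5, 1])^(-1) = [4, 8, 5, 3, 1, 7, 6, 2, 0]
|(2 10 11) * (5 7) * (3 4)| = 6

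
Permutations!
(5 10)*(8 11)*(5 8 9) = (5 10 8 11 9) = [0, 1, 2, 3, 4, 10, 6, 7, 11, 5, 8, 9]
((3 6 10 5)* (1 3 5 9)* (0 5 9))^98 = (10)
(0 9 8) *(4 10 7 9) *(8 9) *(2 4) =(0 2 4 10 7 8) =[2, 1, 4, 3, 10, 5, 6, 8, 0, 9, 7]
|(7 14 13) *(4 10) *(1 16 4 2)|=|(1 16 4 10 2)(7 14 13)|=15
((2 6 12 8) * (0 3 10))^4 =(12)(0 3 10)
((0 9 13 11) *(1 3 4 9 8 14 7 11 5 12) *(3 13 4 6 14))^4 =(0 14 8 7 3 11 6)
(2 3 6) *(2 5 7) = (2 3 6 5 7) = [0, 1, 3, 6, 4, 7, 5, 2]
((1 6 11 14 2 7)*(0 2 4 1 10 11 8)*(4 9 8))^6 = ((0 2 7 10 11 14 9 8)(1 6 4))^6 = (0 9 11 7)(2 8 14 10)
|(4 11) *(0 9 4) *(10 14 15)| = |(0 9 4 11)(10 14 15)| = 12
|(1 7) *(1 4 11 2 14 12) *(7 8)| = |(1 8 7 4 11 2 14 12)| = 8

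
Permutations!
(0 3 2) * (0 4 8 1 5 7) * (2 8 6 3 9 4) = (0 9 4 6 3 8 1 5 7) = [9, 5, 2, 8, 6, 7, 3, 0, 1, 4]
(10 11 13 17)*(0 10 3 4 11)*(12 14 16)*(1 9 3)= (0 10)(1 9 3 4 11 13 17)(12 14 16)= [10, 9, 2, 4, 11, 5, 6, 7, 8, 3, 0, 13, 14, 17, 16, 15, 12, 1]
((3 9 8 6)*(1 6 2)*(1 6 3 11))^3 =(1 8 11 9 6 3 2)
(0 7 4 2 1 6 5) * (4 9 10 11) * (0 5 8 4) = (0 7 9 10 11)(1 6 8 4 2) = [7, 6, 1, 3, 2, 5, 8, 9, 4, 10, 11, 0]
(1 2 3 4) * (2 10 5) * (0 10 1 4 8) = (0 10 5 2 3 8) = [10, 1, 3, 8, 4, 2, 6, 7, 0, 9, 5]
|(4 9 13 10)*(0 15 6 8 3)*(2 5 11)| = 60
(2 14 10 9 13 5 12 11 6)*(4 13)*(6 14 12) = [0, 1, 12, 3, 13, 6, 2, 7, 8, 4, 9, 14, 11, 5, 10] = (2 12 11 14 10 9 4 13 5 6)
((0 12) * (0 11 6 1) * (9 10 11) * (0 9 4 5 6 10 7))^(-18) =((0 12 4 5 6 1 9 7)(10 11))^(-18) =(0 9 6 4)(1 5 12 7)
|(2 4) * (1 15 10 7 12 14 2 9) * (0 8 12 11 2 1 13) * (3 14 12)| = |(0 8 3 14 1 15 10 7 11 2 4 9 13)| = 13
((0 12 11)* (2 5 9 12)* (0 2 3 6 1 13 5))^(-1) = ((0 3 6 1 13 5 9 12 11 2))^(-1) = (0 2 11 12 9 5 13 1 6 3)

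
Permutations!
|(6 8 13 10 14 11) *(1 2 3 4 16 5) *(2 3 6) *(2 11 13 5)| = |(1 3 4 16 2 6 8 5)(10 14 13)| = 24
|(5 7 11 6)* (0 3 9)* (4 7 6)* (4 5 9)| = |(0 3 4 7 11 5 6 9)| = 8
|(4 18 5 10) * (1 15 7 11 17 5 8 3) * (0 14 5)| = |(0 14 5 10 4 18 8 3 1 15 7 11 17)| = 13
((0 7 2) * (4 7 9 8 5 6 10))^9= (10)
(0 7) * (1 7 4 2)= (0 4 2 1 7)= [4, 7, 1, 3, 2, 5, 6, 0]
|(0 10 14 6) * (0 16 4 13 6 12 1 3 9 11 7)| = 36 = |(0 10 14 12 1 3 9 11 7)(4 13 6 16)|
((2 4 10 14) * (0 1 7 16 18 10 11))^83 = (0 16 14 11 7 10 4 1 18 2)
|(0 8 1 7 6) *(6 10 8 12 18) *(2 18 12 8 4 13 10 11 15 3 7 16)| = |(0 8 1 16 2 18 6)(3 7 11 15)(4 13 10)| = 84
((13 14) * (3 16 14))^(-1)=((3 16 14 13))^(-1)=(3 13 14 16)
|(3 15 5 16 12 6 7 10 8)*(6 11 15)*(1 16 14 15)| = 60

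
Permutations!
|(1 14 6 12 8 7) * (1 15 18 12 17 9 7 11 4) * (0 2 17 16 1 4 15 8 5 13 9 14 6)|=36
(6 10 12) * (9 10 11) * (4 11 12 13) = (4 11 9 10 13)(6 12) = [0, 1, 2, 3, 11, 5, 12, 7, 8, 10, 13, 9, 6, 4]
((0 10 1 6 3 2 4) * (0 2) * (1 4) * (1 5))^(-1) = ((0 10 4 2 5 1 6 3))^(-1) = (0 3 6 1 5 2 4 10)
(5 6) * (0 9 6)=(0 9 6 5)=[9, 1, 2, 3, 4, 0, 5, 7, 8, 6]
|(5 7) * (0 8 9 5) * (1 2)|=10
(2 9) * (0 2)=(0 2 9)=[2, 1, 9, 3, 4, 5, 6, 7, 8, 0]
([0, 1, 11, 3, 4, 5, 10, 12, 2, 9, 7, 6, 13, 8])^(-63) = (2 11 6 10 7 12 13 8)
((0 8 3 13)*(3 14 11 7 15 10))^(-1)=(0 13 3 10 15 7 11 14 8)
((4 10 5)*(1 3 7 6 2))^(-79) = ((1 3 7 6 2)(4 10 5))^(-79) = (1 3 7 6 2)(4 5 10)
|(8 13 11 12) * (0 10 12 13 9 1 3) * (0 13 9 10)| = |(1 3 13 11 9)(8 10 12)| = 15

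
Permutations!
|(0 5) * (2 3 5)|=|(0 2 3 5)|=4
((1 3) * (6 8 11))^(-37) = (1 3)(6 11 8) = ((1 3)(6 8 11))^(-37)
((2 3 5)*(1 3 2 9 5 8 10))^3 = (1 10 8 3)(5 9)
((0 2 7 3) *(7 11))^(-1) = (0 3 7 11 2)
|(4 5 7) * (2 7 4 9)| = |(2 7 9)(4 5)| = 6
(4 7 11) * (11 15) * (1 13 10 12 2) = (1 13 10 12 2)(4 7 15 11) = [0, 13, 1, 3, 7, 5, 6, 15, 8, 9, 12, 4, 2, 10, 14, 11]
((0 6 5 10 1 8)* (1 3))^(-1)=(0 8 1 3 10 5 6)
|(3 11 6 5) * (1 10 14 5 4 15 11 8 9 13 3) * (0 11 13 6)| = 28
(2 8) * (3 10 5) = [0, 1, 8, 10, 4, 3, 6, 7, 2, 9, 5] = (2 8)(3 10 5)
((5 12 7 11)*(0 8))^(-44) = (12)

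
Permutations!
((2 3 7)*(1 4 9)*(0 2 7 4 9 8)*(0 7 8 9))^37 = (0 2 3 4 9 1)(7 8)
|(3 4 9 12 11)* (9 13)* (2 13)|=|(2 13 9 12 11 3 4)|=7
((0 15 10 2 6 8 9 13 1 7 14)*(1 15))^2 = (0 7)(1 14)(2 8 13 10 6 9 15)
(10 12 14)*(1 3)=(1 3)(10 12 14)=[0, 3, 2, 1, 4, 5, 6, 7, 8, 9, 12, 11, 14, 13, 10]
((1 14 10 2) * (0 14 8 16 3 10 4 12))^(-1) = ((0 14 4 12)(1 8 16 3 10 2))^(-1) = (0 12 4 14)(1 2 10 3 16 8)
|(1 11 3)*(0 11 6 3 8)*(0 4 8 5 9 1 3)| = |(0 11 5 9 1 6)(4 8)| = 6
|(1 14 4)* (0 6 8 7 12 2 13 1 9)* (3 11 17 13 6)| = |(0 3 11 17 13 1 14 4 9)(2 6 8 7 12)| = 45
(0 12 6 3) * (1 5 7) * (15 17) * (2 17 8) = (0 12 6 3)(1 5 7)(2 17 15 8) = [12, 5, 17, 0, 4, 7, 3, 1, 2, 9, 10, 11, 6, 13, 14, 8, 16, 15]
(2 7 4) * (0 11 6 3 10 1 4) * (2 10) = (0 11 6 3 2 7)(1 4 10) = [11, 4, 7, 2, 10, 5, 3, 0, 8, 9, 1, 6]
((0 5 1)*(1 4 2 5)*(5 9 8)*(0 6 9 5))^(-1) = ((0 1 6 9 8)(2 5 4))^(-1) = (0 8 9 6 1)(2 4 5)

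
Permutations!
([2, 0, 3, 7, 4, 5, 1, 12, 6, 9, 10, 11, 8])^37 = (0 8 3 1 12 2 6 7)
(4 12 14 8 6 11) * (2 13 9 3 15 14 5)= (2 13 9 3 15 14 8 6 11 4 12 5)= [0, 1, 13, 15, 12, 2, 11, 7, 6, 3, 10, 4, 5, 9, 8, 14]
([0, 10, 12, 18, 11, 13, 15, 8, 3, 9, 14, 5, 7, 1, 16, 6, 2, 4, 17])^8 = (1 3 10 18 14 17 16 4 2 11 12 5 7 13 8)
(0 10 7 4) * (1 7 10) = (10)(0 1 7 4) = [1, 7, 2, 3, 0, 5, 6, 4, 8, 9, 10]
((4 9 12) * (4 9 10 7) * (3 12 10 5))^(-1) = ((3 12 9 10 7 4 5))^(-1) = (3 5 4 7 10 9 12)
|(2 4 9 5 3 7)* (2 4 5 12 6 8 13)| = 10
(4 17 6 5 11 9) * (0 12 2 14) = (0 12 2 14)(4 17 6 5 11 9) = [12, 1, 14, 3, 17, 11, 5, 7, 8, 4, 10, 9, 2, 13, 0, 15, 16, 6]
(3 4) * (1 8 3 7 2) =[0, 8, 1, 4, 7, 5, 6, 2, 3] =(1 8 3 4 7 2)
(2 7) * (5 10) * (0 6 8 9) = (0 6 8 9)(2 7)(5 10) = [6, 1, 7, 3, 4, 10, 8, 2, 9, 0, 5]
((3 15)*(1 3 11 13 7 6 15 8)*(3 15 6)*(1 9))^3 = ((1 15 11 13 7 3 8 9))^3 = (1 13 8 15 7 9 11 3)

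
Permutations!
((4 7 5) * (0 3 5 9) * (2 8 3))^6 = (0 7 5 8)(2 9 4 3)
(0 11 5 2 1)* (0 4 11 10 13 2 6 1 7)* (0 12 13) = (0 10)(1 4 11 5 6)(2 7 12 13) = [10, 4, 7, 3, 11, 6, 1, 12, 8, 9, 0, 5, 13, 2]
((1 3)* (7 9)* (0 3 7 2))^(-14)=((0 3 1 7 9 2))^(-14)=(0 9 1)(2 7 3)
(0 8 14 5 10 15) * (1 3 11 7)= (0 8 14 5 10 15)(1 3 11 7)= [8, 3, 2, 11, 4, 10, 6, 1, 14, 9, 15, 7, 12, 13, 5, 0]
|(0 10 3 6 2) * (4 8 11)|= 15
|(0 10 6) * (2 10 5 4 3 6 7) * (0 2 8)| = |(0 5 4 3 6 2 10 7 8)| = 9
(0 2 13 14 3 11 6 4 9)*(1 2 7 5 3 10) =(0 7 5 3 11 6 4 9)(1 2 13 14 10) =[7, 2, 13, 11, 9, 3, 4, 5, 8, 0, 1, 6, 12, 14, 10]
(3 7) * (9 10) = (3 7)(9 10) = [0, 1, 2, 7, 4, 5, 6, 3, 8, 10, 9]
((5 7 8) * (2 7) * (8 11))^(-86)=((2 7 11 8 5))^(-86)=(2 5 8 11 7)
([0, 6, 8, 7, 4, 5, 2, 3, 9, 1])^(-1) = (1 9 8 2 6)(3 7)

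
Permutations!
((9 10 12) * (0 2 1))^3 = (12)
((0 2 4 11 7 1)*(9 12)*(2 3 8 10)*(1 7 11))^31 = (0 10 1 8 4 3 2)(9 12)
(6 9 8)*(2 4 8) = [0, 1, 4, 3, 8, 5, 9, 7, 6, 2] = (2 4 8 6 9)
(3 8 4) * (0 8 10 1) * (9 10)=(0 8 4 3 9 10 1)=[8, 0, 2, 9, 3, 5, 6, 7, 4, 10, 1]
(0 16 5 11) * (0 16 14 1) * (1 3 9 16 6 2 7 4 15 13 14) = (0 1)(2 7 4 15 13 14 3 9 16 5 11 6) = [1, 0, 7, 9, 15, 11, 2, 4, 8, 16, 10, 6, 12, 14, 3, 13, 5]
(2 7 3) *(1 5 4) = (1 5 4)(2 7 3) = [0, 5, 7, 2, 1, 4, 6, 3]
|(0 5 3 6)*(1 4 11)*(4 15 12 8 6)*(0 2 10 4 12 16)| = |(0 5 3 12 8 6 2 10 4 11 1 15 16)| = 13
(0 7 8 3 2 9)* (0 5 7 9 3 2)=[9, 1, 3, 0, 4, 7, 6, 8, 2, 5]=(0 9 5 7 8 2 3)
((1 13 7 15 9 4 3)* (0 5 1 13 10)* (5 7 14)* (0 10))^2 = (0 15 4 13 5)(1 7 9 3 14)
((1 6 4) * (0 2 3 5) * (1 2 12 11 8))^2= (0 11 1 4 3)(2 5 12 8 6)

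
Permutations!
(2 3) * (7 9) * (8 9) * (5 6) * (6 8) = [0, 1, 3, 2, 4, 8, 5, 6, 9, 7] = (2 3)(5 8 9 7 6)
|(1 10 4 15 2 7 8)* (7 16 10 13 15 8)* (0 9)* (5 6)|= 8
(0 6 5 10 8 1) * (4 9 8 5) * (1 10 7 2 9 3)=(0 6 4 3 1)(2 9 8 10 5 7)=[6, 0, 9, 1, 3, 7, 4, 2, 10, 8, 5]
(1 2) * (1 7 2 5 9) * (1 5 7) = (1 7 2)(5 9) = [0, 7, 1, 3, 4, 9, 6, 2, 8, 5]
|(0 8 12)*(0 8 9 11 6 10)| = 10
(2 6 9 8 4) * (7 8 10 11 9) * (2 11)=(2 6 7 8 4 11 9 10)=[0, 1, 6, 3, 11, 5, 7, 8, 4, 10, 2, 9]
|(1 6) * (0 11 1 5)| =5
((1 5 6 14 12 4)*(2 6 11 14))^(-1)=((1 5 11 14 12 4)(2 6))^(-1)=(1 4 12 14 11 5)(2 6)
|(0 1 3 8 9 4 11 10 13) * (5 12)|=|(0 1 3 8 9 4 11 10 13)(5 12)|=18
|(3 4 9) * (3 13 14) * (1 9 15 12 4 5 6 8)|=|(1 9 13 14 3 5 6 8)(4 15 12)|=24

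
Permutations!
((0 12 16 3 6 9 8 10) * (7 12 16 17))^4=(0 9 16 8 3 10 6)(7 12 17)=((0 16 3 6 9 8 10)(7 12 17))^4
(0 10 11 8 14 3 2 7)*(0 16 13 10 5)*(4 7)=(0 5)(2 4 7 16 13 10 11 8 14 3)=[5, 1, 4, 2, 7, 0, 6, 16, 14, 9, 11, 8, 12, 10, 3, 15, 13]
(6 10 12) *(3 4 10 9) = [0, 1, 2, 4, 10, 5, 9, 7, 8, 3, 12, 11, 6] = (3 4 10 12 6 9)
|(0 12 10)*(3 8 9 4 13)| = |(0 12 10)(3 8 9 4 13)| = 15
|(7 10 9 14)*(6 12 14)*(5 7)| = 7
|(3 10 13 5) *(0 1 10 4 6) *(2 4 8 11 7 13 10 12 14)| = 42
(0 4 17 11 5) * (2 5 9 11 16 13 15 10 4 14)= (0 14 2 5)(4 17 16 13 15 10)(9 11)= [14, 1, 5, 3, 17, 0, 6, 7, 8, 11, 4, 9, 12, 15, 2, 10, 13, 16]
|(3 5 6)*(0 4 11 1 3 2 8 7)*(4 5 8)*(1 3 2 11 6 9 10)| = 12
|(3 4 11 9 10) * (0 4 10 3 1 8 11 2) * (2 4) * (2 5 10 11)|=6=|(0 5 10 1 8 2)(3 11 9)|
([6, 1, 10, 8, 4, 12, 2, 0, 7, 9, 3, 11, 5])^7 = (5 12)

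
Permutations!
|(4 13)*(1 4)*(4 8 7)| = |(1 8 7 4 13)| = 5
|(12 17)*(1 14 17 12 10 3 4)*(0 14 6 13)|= 9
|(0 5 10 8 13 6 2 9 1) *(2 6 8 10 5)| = 4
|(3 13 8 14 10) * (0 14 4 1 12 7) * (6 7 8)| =28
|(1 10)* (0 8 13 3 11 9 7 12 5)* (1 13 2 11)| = 8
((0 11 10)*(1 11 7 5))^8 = (0 5 11)(1 10 7) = ((0 7 5 1 11 10))^8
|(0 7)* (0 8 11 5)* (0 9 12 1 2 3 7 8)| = |(0 8 11 5 9 12 1 2 3 7)| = 10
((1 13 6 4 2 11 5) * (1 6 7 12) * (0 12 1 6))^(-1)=((0 12 6 4 2 11 5)(1 13 7))^(-1)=(0 5 11 2 4 6 12)(1 7 13)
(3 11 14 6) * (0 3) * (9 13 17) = (0 3 11 14 6)(9 13 17) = [3, 1, 2, 11, 4, 5, 0, 7, 8, 13, 10, 14, 12, 17, 6, 15, 16, 9]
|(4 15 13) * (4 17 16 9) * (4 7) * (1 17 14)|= |(1 17 16 9 7 4 15 13 14)|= 9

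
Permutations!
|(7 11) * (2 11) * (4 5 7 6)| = 6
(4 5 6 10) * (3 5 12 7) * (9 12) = (3 5 6 10 4 9 12 7) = [0, 1, 2, 5, 9, 6, 10, 3, 8, 12, 4, 11, 7]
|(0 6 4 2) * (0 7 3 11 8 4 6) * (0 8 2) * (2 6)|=|(0 8 4)(2 7 3 11 6)|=15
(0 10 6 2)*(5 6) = (0 10 5 6 2) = [10, 1, 0, 3, 4, 6, 2, 7, 8, 9, 5]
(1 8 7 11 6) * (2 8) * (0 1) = [1, 2, 8, 3, 4, 5, 0, 11, 7, 9, 10, 6] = (0 1 2 8 7 11 6)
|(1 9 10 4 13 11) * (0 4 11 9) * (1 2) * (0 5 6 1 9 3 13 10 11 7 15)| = 30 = |(0 4 10 7 15)(1 5 6)(2 9 11)(3 13)|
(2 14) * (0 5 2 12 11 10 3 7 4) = (0 5 2 14 12 11 10 3 7 4) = [5, 1, 14, 7, 0, 2, 6, 4, 8, 9, 3, 10, 11, 13, 12]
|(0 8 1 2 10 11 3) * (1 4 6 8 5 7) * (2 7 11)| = |(0 5 11 3)(1 7)(2 10)(4 6 8)| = 12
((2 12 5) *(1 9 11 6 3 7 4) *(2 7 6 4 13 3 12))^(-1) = ((1 9 11 4)(3 6 12 5 7 13))^(-1) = (1 4 11 9)(3 13 7 5 12 6)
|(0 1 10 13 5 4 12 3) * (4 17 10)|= 20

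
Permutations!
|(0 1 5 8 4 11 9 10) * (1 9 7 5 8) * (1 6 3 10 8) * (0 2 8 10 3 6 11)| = 6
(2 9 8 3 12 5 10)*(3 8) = (2 9 3 12 5 10) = [0, 1, 9, 12, 4, 10, 6, 7, 8, 3, 2, 11, 5]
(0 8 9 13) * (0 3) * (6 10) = (0 8 9 13 3)(6 10) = [8, 1, 2, 0, 4, 5, 10, 7, 9, 13, 6, 11, 12, 3]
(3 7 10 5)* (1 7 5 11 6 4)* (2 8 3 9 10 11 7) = (1 2 8 3 5 9 10 7 11 6 4) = [0, 2, 8, 5, 1, 9, 4, 11, 3, 10, 7, 6]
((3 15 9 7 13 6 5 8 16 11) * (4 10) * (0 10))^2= (0 4 10)(3 9 13 5 16)(6 8 11 15 7)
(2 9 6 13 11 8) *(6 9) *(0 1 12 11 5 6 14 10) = [1, 12, 14, 3, 4, 6, 13, 7, 2, 9, 0, 8, 11, 5, 10] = (0 1 12 11 8 2 14 10)(5 6 13)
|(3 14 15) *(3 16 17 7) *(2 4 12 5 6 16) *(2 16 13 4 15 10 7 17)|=60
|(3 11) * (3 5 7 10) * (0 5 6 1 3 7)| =4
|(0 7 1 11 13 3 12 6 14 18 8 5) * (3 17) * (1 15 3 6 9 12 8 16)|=24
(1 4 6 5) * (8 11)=(1 4 6 5)(8 11)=[0, 4, 2, 3, 6, 1, 5, 7, 11, 9, 10, 8]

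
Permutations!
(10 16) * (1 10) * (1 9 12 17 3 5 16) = (1 10)(3 5 16 9 12 17) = [0, 10, 2, 5, 4, 16, 6, 7, 8, 12, 1, 11, 17, 13, 14, 15, 9, 3]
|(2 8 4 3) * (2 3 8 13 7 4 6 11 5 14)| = 9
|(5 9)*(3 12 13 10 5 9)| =5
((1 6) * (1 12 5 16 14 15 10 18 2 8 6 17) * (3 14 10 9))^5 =(1 17)(2 16 6 18 5 8 10 12)(3 14 15 9)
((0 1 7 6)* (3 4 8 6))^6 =(0 6 8 4 3 7 1)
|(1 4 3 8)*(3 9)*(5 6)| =|(1 4 9 3 8)(5 6)| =10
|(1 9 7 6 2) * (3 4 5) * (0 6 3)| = |(0 6 2 1 9 7 3 4 5)| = 9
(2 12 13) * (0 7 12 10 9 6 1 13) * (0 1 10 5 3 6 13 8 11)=(0 7 12 1 8 11)(2 5 3 6 10 9 13)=[7, 8, 5, 6, 4, 3, 10, 12, 11, 13, 9, 0, 1, 2]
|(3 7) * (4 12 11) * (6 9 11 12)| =4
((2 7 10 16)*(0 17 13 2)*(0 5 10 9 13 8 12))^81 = (0 17 8 12)(2 7 9 13)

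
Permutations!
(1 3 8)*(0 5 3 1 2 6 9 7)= (0 5 3 8 2 6 9 7)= [5, 1, 6, 8, 4, 3, 9, 0, 2, 7]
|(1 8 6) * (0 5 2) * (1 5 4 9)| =8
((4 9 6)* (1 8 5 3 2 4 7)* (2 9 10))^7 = (2 4 10)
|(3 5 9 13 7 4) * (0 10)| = |(0 10)(3 5 9 13 7 4)| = 6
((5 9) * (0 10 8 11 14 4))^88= (0 14 8)(4 11 10)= ((0 10 8 11 14 4)(5 9))^88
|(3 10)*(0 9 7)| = 6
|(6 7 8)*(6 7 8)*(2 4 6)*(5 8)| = 6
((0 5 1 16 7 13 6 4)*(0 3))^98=((0 5 1 16 7 13 6 4 3))^98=(0 3 4 6 13 7 16 1 5)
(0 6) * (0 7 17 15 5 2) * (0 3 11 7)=(0 6)(2 3 11 7 17 15 5)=[6, 1, 3, 11, 4, 2, 0, 17, 8, 9, 10, 7, 12, 13, 14, 5, 16, 15]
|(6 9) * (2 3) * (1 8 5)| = 6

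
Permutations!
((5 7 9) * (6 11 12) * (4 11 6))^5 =(4 12 11)(5 9 7) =((4 11 12)(5 7 9))^5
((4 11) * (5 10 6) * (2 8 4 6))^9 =((2 8 4 11 6 5 10))^9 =(2 4 6 10 8 11 5)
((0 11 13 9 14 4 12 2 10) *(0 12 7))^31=(0 9 7 13 4 11 14)(2 10 12)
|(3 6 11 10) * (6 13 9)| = |(3 13 9 6 11 10)| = 6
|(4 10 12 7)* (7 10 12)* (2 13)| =|(2 13)(4 12 10 7)| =4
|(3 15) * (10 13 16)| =6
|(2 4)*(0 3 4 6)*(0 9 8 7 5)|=9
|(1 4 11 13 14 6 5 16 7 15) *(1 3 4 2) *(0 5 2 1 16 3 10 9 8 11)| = 44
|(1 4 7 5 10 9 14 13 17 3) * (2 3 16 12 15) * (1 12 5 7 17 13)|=|(1 4 17 16 5 10 9 14)(2 3 12 15)|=8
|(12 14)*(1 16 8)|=|(1 16 8)(12 14)|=6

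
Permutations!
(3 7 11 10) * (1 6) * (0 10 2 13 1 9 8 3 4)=(0 10 4)(1 6 9 8 3 7 11 2 13)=[10, 6, 13, 7, 0, 5, 9, 11, 3, 8, 4, 2, 12, 1]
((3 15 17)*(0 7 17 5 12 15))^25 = ((0 7 17 3)(5 12 15))^25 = (0 7 17 3)(5 12 15)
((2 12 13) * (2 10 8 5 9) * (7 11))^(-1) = ((2 12 13 10 8 5 9)(7 11))^(-1) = (2 9 5 8 10 13 12)(7 11)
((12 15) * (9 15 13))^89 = (9 15 12 13)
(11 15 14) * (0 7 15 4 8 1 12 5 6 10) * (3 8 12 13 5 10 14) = (0 7 15 3 8 1 13 5 6 14 11 4 12 10) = [7, 13, 2, 8, 12, 6, 14, 15, 1, 9, 0, 4, 10, 5, 11, 3]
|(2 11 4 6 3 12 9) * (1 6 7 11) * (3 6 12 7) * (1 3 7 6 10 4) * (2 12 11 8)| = 14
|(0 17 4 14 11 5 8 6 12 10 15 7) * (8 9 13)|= 14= |(0 17 4 14 11 5 9 13 8 6 12 10 15 7)|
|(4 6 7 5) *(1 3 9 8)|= |(1 3 9 8)(4 6 7 5)|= 4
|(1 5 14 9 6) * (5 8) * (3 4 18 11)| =|(1 8 5 14 9 6)(3 4 18 11)| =12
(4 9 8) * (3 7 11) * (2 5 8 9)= (2 5 8 4)(3 7 11)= [0, 1, 5, 7, 2, 8, 6, 11, 4, 9, 10, 3]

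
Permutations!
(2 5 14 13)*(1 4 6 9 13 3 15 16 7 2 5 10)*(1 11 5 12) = (1 4 6 9 13 12)(2 10 11 5 14 3 15 16 7) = [0, 4, 10, 15, 6, 14, 9, 2, 8, 13, 11, 5, 1, 12, 3, 16, 7]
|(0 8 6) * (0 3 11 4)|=6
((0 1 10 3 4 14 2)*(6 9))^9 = (0 10 4 2 1 3 14)(6 9)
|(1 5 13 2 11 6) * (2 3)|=7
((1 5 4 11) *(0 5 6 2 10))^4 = (0 1)(2 4)(5 6)(10 11)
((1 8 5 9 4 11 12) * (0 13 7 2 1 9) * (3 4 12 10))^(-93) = (0 8 2 13 5 1 7)(3 10 11 4)(9 12)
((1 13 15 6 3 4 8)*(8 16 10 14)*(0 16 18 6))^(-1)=(0 15 13 1 8 14 10 16)(3 6 18 4)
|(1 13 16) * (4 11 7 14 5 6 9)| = |(1 13 16)(4 11 7 14 5 6 9)| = 21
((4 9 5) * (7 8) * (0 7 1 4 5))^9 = (0 1)(4 7)(8 9)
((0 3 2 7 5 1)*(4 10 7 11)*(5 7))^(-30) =((0 3 2 11 4 10 5 1))^(-30) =(0 2 4 5)(1 3 11 10)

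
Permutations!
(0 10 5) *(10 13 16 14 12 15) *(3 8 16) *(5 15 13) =[5, 1, 2, 8, 4, 0, 6, 7, 16, 9, 15, 11, 13, 3, 12, 10, 14] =(0 5)(3 8 16 14 12 13)(10 15)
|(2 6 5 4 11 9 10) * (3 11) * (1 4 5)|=8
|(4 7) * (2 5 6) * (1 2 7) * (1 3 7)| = 12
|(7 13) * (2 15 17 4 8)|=10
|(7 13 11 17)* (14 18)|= 4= |(7 13 11 17)(14 18)|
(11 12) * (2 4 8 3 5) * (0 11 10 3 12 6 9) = (0 11 6 9)(2 4 8 12 10 3 5) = [11, 1, 4, 5, 8, 2, 9, 7, 12, 0, 3, 6, 10]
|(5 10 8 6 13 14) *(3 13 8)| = |(3 13 14 5 10)(6 8)| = 10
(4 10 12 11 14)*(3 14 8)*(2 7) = (2 7)(3 14 4 10 12 11 8) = [0, 1, 7, 14, 10, 5, 6, 2, 3, 9, 12, 8, 11, 13, 4]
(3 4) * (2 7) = (2 7)(3 4) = [0, 1, 7, 4, 3, 5, 6, 2]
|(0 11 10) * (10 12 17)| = |(0 11 12 17 10)| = 5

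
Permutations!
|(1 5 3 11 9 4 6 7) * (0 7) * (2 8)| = |(0 7 1 5 3 11 9 4 6)(2 8)| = 18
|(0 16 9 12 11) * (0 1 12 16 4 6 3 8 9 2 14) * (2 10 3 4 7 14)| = |(0 7 14)(1 12 11)(3 8 9 16 10)(4 6)| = 30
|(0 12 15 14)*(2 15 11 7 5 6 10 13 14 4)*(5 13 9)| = |(0 12 11 7 13 14)(2 15 4)(5 6 10 9)| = 12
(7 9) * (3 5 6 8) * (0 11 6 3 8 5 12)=(0 11 6 5 3 12)(7 9)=[11, 1, 2, 12, 4, 3, 5, 9, 8, 7, 10, 6, 0]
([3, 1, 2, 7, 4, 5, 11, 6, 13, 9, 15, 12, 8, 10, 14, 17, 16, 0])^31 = [15, 1, 2, 17, 4, 5, 3, 0, 11, 9, 8, 7, 6, 12, 14, 13, 16, 10]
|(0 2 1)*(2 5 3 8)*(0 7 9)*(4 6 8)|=|(0 5 3 4 6 8 2 1 7 9)|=10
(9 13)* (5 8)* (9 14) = (5 8)(9 13 14) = [0, 1, 2, 3, 4, 8, 6, 7, 5, 13, 10, 11, 12, 14, 9]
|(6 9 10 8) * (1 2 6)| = 6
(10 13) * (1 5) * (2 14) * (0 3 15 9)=(0 3 15 9)(1 5)(2 14)(10 13)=[3, 5, 14, 15, 4, 1, 6, 7, 8, 0, 13, 11, 12, 10, 2, 9]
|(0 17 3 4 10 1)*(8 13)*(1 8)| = |(0 17 3 4 10 8 13 1)| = 8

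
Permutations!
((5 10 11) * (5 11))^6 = ((11)(5 10))^6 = (11)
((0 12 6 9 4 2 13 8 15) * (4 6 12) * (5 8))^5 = (0 8 13 4 15 5 2)(6 9)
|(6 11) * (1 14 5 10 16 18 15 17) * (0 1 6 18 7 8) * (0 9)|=|(0 1 14 5 10 16 7 8 9)(6 11 18 15 17)|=45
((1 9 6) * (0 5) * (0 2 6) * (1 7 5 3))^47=(0 9 1 3)(2 5 7 6)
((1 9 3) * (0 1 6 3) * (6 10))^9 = (10)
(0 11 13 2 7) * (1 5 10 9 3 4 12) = (0 11 13 2 7)(1 5 10 9 3 4 12) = [11, 5, 7, 4, 12, 10, 6, 0, 8, 3, 9, 13, 1, 2]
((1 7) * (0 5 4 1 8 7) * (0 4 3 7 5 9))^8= ((0 9)(1 4)(3 7 8 5))^8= (9)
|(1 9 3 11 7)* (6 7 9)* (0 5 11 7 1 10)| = |(0 5 11 9 3 7 10)(1 6)| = 14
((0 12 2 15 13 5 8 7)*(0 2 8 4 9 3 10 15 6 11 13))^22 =((0 12 8 7 2 6 11 13 5 4 9 3 10 15))^22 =(0 5 8 9 2 10 11)(3 6 15 13 12 4 7)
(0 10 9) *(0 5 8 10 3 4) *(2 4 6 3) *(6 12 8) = (0 2 4)(3 12 8 10 9 5 6) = [2, 1, 4, 12, 0, 6, 3, 7, 10, 5, 9, 11, 8]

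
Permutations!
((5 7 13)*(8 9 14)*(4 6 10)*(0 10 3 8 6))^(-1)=(0 4 10)(3 6 14 9 8)(5 13 7)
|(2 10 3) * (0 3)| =|(0 3 2 10)| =4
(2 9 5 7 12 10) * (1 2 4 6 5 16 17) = (1 2 9 16 17)(4 6 5 7 12 10) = [0, 2, 9, 3, 6, 7, 5, 12, 8, 16, 4, 11, 10, 13, 14, 15, 17, 1]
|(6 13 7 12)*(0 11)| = 4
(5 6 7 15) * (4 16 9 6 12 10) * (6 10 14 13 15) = (4 16 9 10)(5 12 14 13 15)(6 7) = [0, 1, 2, 3, 16, 12, 7, 6, 8, 10, 4, 11, 14, 15, 13, 5, 9]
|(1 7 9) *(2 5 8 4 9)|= |(1 7 2 5 8 4 9)|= 7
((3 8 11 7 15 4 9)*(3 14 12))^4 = ((3 8 11 7 15 4 9 14 12))^4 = (3 15 12 7 14 11 9 8 4)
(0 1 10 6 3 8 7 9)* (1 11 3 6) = (0 11 3 8 7 9)(1 10) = [11, 10, 2, 8, 4, 5, 6, 9, 7, 0, 1, 3]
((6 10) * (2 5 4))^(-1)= (2 4 5)(6 10)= ((2 5 4)(6 10))^(-1)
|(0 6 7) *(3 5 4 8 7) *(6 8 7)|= |(0 8 6 3 5 4 7)|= 7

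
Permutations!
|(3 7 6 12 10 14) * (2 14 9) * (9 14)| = 6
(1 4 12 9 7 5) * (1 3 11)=[0, 4, 2, 11, 12, 3, 6, 5, 8, 7, 10, 1, 9]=(1 4 12 9 7 5 3 11)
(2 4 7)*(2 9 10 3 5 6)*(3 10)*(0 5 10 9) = (0 5 6 2 4 7)(3 10 9) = [5, 1, 4, 10, 7, 6, 2, 0, 8, 3, 9]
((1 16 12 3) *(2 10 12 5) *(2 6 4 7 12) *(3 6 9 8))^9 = (1 9)(2 10)(3 5)(4 7 12 6)(8 16)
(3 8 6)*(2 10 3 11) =(2 10 3 8 6 11) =[0, 1, 10, 8, 4, 5, 11, 7, 6, 9, 3, 2]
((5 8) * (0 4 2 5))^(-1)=(0 8 5 2 4)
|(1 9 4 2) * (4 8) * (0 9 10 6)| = 8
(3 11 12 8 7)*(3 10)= (3 11 12 8 7 10)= [0, 1, 2, 11, 4, 5, 6, 10, 7, 9, 3, 12, 8]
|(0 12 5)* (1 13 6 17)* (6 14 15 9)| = 21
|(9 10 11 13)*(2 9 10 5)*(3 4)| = |(2 9 5)(3 4)(10 11 13)| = 6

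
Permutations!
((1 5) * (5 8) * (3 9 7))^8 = (1 5 8)(3 7 9)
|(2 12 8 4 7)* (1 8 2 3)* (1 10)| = |(1 8 4 7 3 10)(2 12)| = 6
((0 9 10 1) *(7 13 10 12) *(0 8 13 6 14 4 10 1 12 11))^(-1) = ((0 9 11)(1 8 13)(4 10 12 7 6 14))^(-1) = (0 11 9)(1 13 8)(4 14 6 7 12 10)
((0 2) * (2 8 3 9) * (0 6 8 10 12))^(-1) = (0 12 10)(2 9 3 8 6)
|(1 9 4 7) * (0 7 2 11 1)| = 10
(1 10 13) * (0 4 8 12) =[4, 10, 2, 3, 8, 5, 6, 7, 12, 9, 13, 11, 0, 1] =(0 4 8 12)(1 10 13)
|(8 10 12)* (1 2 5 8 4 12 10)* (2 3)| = |(1 3 2 5 8)(4 12)| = 10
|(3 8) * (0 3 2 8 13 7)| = |(0 3 13 7)(2 8)| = 4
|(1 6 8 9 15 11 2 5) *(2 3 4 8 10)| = |(1 6 10 2 5)(3 4 8 9 15 11)| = 30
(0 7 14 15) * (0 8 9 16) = [7, 1, 2, 3, 4, 5, 6, 14, 9, 16, 10, 11, 12, 13, 15, 8, 0] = (0 7 14 15 8 9 16)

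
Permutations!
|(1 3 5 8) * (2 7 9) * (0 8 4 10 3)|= 12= |(0 8 1)(2 7 9)(3 5 4 10)|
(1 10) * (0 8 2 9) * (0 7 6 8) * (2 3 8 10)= (1 2 9 7 6 10)(3 8)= [0, 2, 9, 8, 4, 5, 10, 6, 3, 7, 1]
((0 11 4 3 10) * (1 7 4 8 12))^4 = (0 1 10 12 3 8 4 11 7) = ((0 11 8 12 1 7 4 3 10))^4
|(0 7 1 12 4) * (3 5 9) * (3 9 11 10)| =20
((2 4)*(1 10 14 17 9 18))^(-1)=(1 18 9 17 14 10)(2 4)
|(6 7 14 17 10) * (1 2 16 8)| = 20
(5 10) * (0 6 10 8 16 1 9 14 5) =(0 6 10)(1 9 14 5 8 16) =[6, 9, 2, 3, 4, 8, 10, 7, 16, 14, 0, 11, 12, 13, 5, 15, 1]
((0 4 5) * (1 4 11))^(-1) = (0 5 4 1 11)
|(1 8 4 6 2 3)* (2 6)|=5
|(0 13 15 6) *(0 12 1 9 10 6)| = |(0 13 15)(1 9 10 6 12)| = 15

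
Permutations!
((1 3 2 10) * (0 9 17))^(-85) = (0 17 9)(1 10 2 3)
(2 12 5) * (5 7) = (2 12 7 5) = [0, 1, 12, 3, 4, 2, 6, 5, 8, 9, 10, 11, 7]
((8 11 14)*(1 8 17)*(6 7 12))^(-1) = (1 17 14 11 8)(6 12 7)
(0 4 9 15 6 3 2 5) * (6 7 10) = (0 4 9 15 7 10 6 3 2 5) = [4, 1, 5, 2, 9, 0, 3, 10, 8, 15, 6, 11, 12, 13, 14, 7]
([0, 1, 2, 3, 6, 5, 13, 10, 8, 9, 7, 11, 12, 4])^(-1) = (4 13 6)(7 10)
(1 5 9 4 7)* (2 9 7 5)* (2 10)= [0, 10, 9, 3, 5, 7, 6, 1, 8, 4, 2]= (1 10 2 9 4 5 7)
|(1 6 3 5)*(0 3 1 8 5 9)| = 6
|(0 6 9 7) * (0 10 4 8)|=|(0 6 9 7 10 4 8)|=7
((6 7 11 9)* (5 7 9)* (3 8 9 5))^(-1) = (3 11 7 5 6 9 8)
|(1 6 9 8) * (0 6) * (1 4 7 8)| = 12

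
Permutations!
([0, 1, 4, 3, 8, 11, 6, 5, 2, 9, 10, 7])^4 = [0, 1, 4, 3, 8, 11, 6, 5, 2, 9, 10, 7]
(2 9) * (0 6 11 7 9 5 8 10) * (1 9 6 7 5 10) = (0 7 6 11 5 8 1 9 2 10) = [7, 9, 10, 3, 4, 8, 11, 6, 1, 2, 0, 5]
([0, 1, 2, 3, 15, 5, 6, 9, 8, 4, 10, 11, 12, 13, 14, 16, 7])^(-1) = [0, 1, 2, 3, 9, 5, 6, 16, 8, 7, 10, 11, 12, 13, 14, 4, 15]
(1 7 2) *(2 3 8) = (1 7 3 8 2) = [0, 7, 1, 8, 4, 5, 6, 3, 2]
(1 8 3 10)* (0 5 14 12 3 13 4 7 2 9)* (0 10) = (0 5 14 12 3)(1 8 13 4 7 2 9 10) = [5, 8, 9, 0, 7, 14, 6, 2, 13, 10, 1, 11, 3, 4, 12]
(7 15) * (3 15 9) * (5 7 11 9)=[0, 1, 2, 15, 4, 7, 6, 5, 8, 3, 10, 9, 12, 13, 14, 11]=(3 15 11 9)(5 7)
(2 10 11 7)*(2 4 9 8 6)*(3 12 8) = (2 10 11 7 4 9 3 12 8 6) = [0, 1, 10, 12, 9, 5, 2, 4, 6, 3, 11, 7, 8]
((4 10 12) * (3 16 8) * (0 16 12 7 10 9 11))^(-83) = (0 4 8 11 12 16 9 3)(7 10)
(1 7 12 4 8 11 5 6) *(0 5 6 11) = (0 5 11 6 1 7 12 4 8) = [5, 7, 2, 3, 8, 11, 1, 12, 0, 9, 10, 6, 4]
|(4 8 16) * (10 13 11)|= 3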